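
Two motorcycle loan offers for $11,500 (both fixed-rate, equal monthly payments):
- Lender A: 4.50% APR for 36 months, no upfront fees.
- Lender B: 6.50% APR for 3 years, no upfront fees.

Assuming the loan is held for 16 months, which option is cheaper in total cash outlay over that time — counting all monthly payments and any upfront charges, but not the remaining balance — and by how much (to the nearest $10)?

Lender A by $170

Lender A: at 4.50% the monthly rate is 0.0037500, so the payment is 11,500 × 0.0037500 / (1 − 1.0037500^−36) = $342.09.
Lender B: at 6.50% the monthly rate is 0.0054167, so the payment is 11,500 × 0.0054167 / (1 − 1.0054167^−36) = $352.46.
Over 16 months: Lender A costs 16 × $342.09 = $5,473.44; Lender B costs 16 × $352.46 = $5,639.36.
Lender A is cheaper by $5,639.36 − $5,473.44 = $165.92.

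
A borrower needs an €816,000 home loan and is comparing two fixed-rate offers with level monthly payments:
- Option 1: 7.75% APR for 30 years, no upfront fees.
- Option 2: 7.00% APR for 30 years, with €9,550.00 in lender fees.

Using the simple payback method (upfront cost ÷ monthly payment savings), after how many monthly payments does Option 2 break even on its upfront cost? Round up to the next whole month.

23 months

Option 1: at 7.75% the monthly rate is 0.0064583, so the payment is 816,000 × 0.0064583 / (1 − 1.0064583^−360) = €5,845.92.
Option 2: at 7.00% the monthly rate is 0.0058333, so the payment is 816,000 × 0.0058333 / (1 − 1.0058333^−360) = €5,428.87.
Monthly savings = €5,845.92 − €5,428.87 = €417.05.
Break-even = €9,550.00 / €417.05 = 22.90 → 23 months.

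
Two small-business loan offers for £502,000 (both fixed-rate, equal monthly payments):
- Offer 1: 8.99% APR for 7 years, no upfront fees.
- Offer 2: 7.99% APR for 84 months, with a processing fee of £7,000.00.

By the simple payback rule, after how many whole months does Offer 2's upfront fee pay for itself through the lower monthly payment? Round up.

28 months

Offer 1: monthly rate = 8.99%/12 = 0.0074917; payment = 502,000 × 0.0074917 / (1 − (1+0.0074917)^−84) = £8,074.17.
Offer 2: monthly rate = 7.99%/12 = 0.0066583; payment = 502,000 × 0.0066583 / (1 − (1+0.0066583)^−84) = £7,821.78.
Monthly savings = £8,074.17 − £7,821.78 = £252.39.
Break-even = £7,000.00 / £252.39 = 27.73 → 28 months.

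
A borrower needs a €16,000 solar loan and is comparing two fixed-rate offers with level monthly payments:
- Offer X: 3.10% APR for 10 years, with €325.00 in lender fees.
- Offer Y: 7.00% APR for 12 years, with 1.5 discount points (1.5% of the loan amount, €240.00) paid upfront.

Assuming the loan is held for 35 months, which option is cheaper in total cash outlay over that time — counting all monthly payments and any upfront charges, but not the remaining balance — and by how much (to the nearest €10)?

Offer X: at 3.10% the monthly rate is 0.0025833, so the payment is 16,000 × 0.0025833 / (1 − 1.0025833^−120) = €155.24.
Offer Y: at 7.00% the monthly rate is 0.0058333, so the payment is 16,000 × 0.0058333 / (1 − 1.0058333^−144) = €164.54.
Over 35 months: Offer X costs 35 × €155.24 + €325.00 = €5,758.40; Offer Y costs 35 × €164.54 + €240.00 = €5,998.90.
Offer X is cheaper by €5,998.90 − €5,758.40 = €240.50.

Offer X by €240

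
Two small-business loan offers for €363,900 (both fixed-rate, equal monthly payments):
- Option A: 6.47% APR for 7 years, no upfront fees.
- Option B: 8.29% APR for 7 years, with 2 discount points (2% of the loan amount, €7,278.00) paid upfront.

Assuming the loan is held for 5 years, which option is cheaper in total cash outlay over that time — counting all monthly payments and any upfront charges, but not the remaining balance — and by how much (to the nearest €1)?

Option A by €26,845

Option A: monthly rate = 6.47%/12 = 0.0053917; payment = 363,900 × 0.0053917 / (1 − (1+0.0053917)^−84) = €5,398.43.
Option B: at 8.29% the monthly rate is 0.0069083, so the payment is 363,900 × 0.0069083 / (1 − 1.0069083^−84) = €5,724.54.
Over 60 months: Option A costs 60 × €5,398.43 = €323,905.80; Option B costs 60 × €5,724.54 + €7,278.00 = €350,750.40.
Option A is cheaper by €350,750.40 − €323,905.80 = €26,844.60.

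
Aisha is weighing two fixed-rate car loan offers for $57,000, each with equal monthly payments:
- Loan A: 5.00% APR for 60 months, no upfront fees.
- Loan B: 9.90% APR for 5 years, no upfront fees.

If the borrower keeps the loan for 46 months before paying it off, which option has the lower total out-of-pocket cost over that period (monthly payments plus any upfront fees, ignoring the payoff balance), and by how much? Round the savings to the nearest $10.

Loan A: monthly rate = 5%/12 = 0.0041667; payment = 57,000 × 0.0041667 / (1 − (1+0.0041667)^−60) = $1,075.66.
Loan B: at 9.90% the monthly rate is 0.0082500, so the payment is 57,000 × 0.0082500 / (1 − 1.0082500^−60) = $1,208.28.
Over 46 months: Loan A costs 46 × $1,075.66 = $49,480.36; Loan B costs 46 × $1,208.28 = $55,580.88.
Loan A is cheaper by $55,580.88 − $49,480.36 = $6,100.52.

Loan A by $6,100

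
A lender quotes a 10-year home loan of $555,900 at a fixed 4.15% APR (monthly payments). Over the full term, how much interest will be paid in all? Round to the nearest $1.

At 4.15% the monthly rate is 0.0034583, so the payment is 555,900 × 0.0034583 / (1 − 1.0034583^−120) = $5,667.93.
Total paid = 120 × $5,667.93 = $680,151.60; interest = $680,151.60 − $555,900 = $124,251.60.

$124,252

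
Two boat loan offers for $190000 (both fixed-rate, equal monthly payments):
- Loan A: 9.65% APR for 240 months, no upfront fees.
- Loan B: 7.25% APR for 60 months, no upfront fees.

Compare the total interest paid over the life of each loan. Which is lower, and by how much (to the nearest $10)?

Loan B by $202,450

Loan A: monthly rate = 9.65%/12 = 0.0080417; payment = 190,000 × 0.0080417 / (1 − (1+0.0080417)^−240) = $1,789.70.
Total interest on Loan A = 240 × $1,789.70 − $190,000 = $239,528.00.
Loan B: at 7.25% the monthly rate is 0.0060417, so the payment is 190,000 × 0.0060417 / (1 − 1.0060417^−60) = $3,784.68.
Total interest on Loan B = 60 × $3,784.68 − $190,000 = $37,080.80.
Loan B is lower by $202,447.20.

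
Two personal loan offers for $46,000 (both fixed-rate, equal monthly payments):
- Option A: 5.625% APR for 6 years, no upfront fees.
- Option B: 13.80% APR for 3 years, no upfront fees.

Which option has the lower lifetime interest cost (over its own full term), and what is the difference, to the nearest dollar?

Option A by $2,132

Option A: monthly rate = 5.625%/12 = 0.0046875; payment = 46,000 × 0.0046875 / (1 − (1+0.0046875)^−72) = $754.24.
Total interest on Option A = 72 × $754.24 − $46,000 = $8,305.28.
Option B: at 13.80% the monthly rate is 0.0115000, so the payment is 46,000 × 0.0115000 / (1 − 1.0115000^−36) = $1,567.71.
Total interest on Option B = 36 × $1,567.71 − $46,000 = $10,437.56.
Option A is lower by $2,132.28.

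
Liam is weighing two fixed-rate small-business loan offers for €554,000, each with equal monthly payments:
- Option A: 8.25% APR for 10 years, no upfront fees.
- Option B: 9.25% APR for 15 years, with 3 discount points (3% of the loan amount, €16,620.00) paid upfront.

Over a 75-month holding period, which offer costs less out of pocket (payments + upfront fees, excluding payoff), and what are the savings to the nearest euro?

Option A: monthly rate = 8.25%/12 = 0.0068750; payment = 554,000 × 0.0068750 / (1 − (1+0.0068750)^−120) = €6,794.96.
Option B: at 9.25% the monthly rate is 0.0077083, so the payment is 554,000 × 0.0077083 / (1 − 1.0077083^−180) = €5,701.73.
Over 75 months: Option A costs 75 × €6,794.96 = €509,622.00; Option B costs 75 × €5,701.73 + €16,620.00 = €444,249.75.
Option B is cheaper by €509,622.00 − €444,249.75 = €65,372.25.

Option B by €65,372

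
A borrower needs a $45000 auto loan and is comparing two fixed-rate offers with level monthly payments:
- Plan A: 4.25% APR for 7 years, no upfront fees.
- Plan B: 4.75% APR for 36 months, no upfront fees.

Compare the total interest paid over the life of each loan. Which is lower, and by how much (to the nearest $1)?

Plan B by $3,733

Plan A: monthly rate = 4.25%/12 = 0.0035417; payment = 45,000 × 0.0035417 / (1 − (1+0.0035417)^−84) = $620.29.
Total interest on Plan A = 84 × $620.29 − $45,000 = $7,104.36.
Plan B: at 4.75% the monthly rate is 0.0039583, so the payment is 45,000 × 0.0039583 / (1 − 1.0039583^−36) = $1,343.65.
Total interest on Plan B = 36 × $1,343.65 − $45,000 = $3,371.40.
Plan B is lower by $3,732.96.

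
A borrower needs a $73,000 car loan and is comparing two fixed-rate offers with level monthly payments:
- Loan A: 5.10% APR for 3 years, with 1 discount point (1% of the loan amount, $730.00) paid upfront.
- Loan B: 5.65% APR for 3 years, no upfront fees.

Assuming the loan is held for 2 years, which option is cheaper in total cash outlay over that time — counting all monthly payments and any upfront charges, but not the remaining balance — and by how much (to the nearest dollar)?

Loan A: at 5.10% the monthly rate is 0.0042500, so the payment is 73,000 × 0.0042500 / (1 − 1.0042500^−36) = $2,191.15.
Loan B: monthly rate = 5.65%/12 = 0.0047083; payment = 73,000 × 0.0047083 / (1 − (1+0.0047083)^−36) = $2,209.24.
Over 24 months: Loan A costs 24 × $2,191.15 + $730.00 = $53,317.60; Loan B costs 24 × $2,209.24 = $53,021.76.
Loan B is cheaper by $53,317.60 − $53,021.76 = $295.84.

Loan B by $296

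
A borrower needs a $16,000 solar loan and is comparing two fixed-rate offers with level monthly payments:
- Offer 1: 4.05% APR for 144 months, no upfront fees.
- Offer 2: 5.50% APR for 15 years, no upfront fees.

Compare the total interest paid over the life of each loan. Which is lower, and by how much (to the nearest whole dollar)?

Offer 1: monthly rate = 4.05%/12 = 0.0033750; payment = 16,000 × 0.0033750 / (1 − (1+0.0033750)^−144) = $140.47.
Total interest on Offer 1 = 144 × $140.47 − $16,000 = $4,227.68.
Offer 2: monthly rate = 5.5%/12 = 0.0045833; payment = 16,000 × 0.0045833 / (1 − (1+0.0045833)^−180) = $130.73.
Total interest on Offer 2 = 180 × $130.73 − $16,000 = $7,531.40.
Offer 1 is lower by $3,303.72.

Offer 1 by $3,304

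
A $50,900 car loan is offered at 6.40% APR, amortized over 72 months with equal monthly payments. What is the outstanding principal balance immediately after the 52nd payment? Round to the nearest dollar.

With monthly rate i = 6.4%/12 = 0.0053333, the balance after k of n payments is P · [(1+i)^n − (1+i)^k] / [(1+i)^n − 1].
(1+0.0053333)^72 = 1.46664815 and (1+0.0053333)^52 = 1.31863406, so the balance is 50,900 × (1.46664815 − 1.31863406) / (1.46664815 − 1) = $16,144.75.

$16,145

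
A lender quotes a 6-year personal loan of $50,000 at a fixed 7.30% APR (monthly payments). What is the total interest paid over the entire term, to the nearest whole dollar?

$11,896

At 7.30% the monthly rate is 0.0060833, so the payment is 50,000 × 0.0060833 / (1 − 1.0060833^−72) = $859.67.
Total paid = 72 × $859.67 = $61,896.24; interest = $61,896.24 − $50,000 = $11,896.24.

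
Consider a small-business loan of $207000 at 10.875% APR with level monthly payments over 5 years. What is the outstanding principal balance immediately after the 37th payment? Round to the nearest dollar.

With monthly rate i = 10.875%/12 = 0.0090625, the balance after k of n payments is P · [(1+i)^n − (1+i)^k] / [(1+i)^n − 1].
(1+0.0090625)^60 = 1.71824070 and (1+0.0090625)^37 = 1.39626698, so the balance is 207,000 × (1.71824070 − 1.39626698) / (1.71824070 − 1) = $92,794.18.

$92,794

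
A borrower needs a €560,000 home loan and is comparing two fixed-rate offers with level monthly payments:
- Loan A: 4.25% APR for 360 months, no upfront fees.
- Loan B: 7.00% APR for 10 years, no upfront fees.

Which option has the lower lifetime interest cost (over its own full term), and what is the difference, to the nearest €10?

Loan A: at 4.25% the monthly rate is 0.0035417, so the payment is 560,000 × 0.0035417 / (1 − 1.0035417^−360) = €2,754.86.
Total interest on Loan A = 360 × €2,754.86 − €560,000 = €431,749.60.
Loan B: monthly rate = 7%/12 = 0.0058333; payment = 560,000 × 0.0058333 / (1 − (1+0.0058333)^−120) = €6,502.07.
Total interest on Loan B = 120 × €6,502.07 − €560,000 = €220,248.40.
Loan B is lower by €211,501.20.

Loan B by €211,500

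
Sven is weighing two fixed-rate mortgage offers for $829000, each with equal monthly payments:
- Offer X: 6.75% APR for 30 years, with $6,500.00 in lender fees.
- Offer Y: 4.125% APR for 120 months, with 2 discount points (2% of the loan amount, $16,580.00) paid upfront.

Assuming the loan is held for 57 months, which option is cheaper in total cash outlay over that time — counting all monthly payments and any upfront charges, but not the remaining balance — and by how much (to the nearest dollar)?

Offer X: monthly rate = 6.75%/12 = 0.0056250; payment = 829,000 × 0.0056250 / (1 − (1+0.0056250)^−360) = $5,376.88.
Offer Y: at 4.125% the monthly rate is 0.0034375, so the payment is 829,000 × 0.0034375 / (1 − 1.0034375^−120) = $8,442.56.
Over 57 months: Offer X costs 57 × $5,376.88 + $6,500.00 = $312,982.16; Offer Y costs 57 × $8,442.56 + $16,580.00 = $497,805.92.
Offer X is cheaper by $497,805.92 − $312,982.16 = $184,823.76.

Offer X by $184,824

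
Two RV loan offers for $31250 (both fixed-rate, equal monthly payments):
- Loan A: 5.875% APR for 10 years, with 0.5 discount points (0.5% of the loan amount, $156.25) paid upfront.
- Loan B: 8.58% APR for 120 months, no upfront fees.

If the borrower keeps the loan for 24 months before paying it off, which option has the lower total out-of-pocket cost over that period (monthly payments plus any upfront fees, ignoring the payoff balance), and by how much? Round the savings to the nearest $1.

Loan A: monthly rate = 5.875%/12 = 0.0048958; payment = 31,250 × 0.0048958 / (1 − (1+0.0048958)^−120) = $344.98.
Loan B: at 8.58% the monthly rate is 0.0071500, so the payment is 31,250 × 0.0071500 / (1 − 1.0071500^−120) = $388.79.
Over 24 months: Loan A costs 24 × $344.98 + $156.25 = $8,435.77; Loan B costs 24 × $388.79 = $9,330.96.
Loan A is cheaper by $9,330.96 − $8,435.77 = $895.19.

Loan A by $895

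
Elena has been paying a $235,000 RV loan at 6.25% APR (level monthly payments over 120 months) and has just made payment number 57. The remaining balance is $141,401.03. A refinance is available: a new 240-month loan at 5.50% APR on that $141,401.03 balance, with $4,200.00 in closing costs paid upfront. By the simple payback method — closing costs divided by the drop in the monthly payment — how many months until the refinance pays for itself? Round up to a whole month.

3 months

Current payment = 235,000 × 6.25%/12 / (1 − (1+0.0052083)^−120) = $2,638.58.
Refinanced payment = 141,401.03 × 0.0045833 / (1 − (1+0.0045833)^−240) = $972.68.
Monthly savings = $2,638.58 − $972.68 = $1,665.90.
Break-even = $4,200.00 / $1,665.90 = 2.52 → 3 months.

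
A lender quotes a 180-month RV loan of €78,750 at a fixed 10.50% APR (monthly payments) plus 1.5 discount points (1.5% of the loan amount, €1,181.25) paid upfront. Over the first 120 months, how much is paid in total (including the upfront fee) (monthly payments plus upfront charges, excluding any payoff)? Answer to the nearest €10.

€105,640

Monthly rate = 10.5%/12 = 0.0087500; payment = 78,750 × 0.0087500 / (1 − (1+0.0087500)^−180) = €870.50.
Total outlay = 120 × €870.50 + €1,181.25 = €105,641.25.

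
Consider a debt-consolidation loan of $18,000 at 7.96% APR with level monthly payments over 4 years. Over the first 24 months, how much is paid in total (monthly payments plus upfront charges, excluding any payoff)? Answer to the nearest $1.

Monthly rate = 7.96%/12 = 0.0066333; payment = 18,000 × 0.0066333 / (1 − (1+0.0066333)^−48) = $439.09.
Total outlay = 24 × $439.09 = $10,538.16.

$10,538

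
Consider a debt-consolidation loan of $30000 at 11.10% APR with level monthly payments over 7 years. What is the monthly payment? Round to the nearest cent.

At 11.10% the monthly rate is 0.0092500, so the payment is 30,000 × 0.0092500 / (1 − 1.0092500^−84) = $515.25.

$515.25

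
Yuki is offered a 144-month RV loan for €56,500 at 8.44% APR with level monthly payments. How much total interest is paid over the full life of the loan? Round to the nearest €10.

At 8.44% the monthly rate is 0.0070333, so the payment is 56,500 × 0.0070333 / (1 − 1.0070333^−144) = €625.30.
Total paid = 144 × €625.30 = €90,043.20; interest = €90,043.20 − €56,500 = €33,543.20.

€33,540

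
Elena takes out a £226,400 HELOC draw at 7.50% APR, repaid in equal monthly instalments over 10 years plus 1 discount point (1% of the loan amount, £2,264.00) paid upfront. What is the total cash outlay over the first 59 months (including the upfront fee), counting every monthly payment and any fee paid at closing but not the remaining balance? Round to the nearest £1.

£160,821

At 7.50% the monthly rate is 0.0062500, so the payment is 226,400 × 0.0062500 / (1 − 1.0062500^−120) = £2,687.41.
Total outlay = 59 × £2,687.41 + £2,264.00 = £160,821.19.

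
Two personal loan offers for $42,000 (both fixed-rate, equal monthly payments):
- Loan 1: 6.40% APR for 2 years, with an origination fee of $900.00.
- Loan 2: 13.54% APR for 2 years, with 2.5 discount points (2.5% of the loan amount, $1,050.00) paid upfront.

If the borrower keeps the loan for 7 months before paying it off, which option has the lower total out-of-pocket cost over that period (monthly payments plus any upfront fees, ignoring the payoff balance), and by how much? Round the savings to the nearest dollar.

Loan 1: monthly rate = 6.4%/12 = 0.0053333; payment = 42,000 × 0.0053333 / (1 − (1+0.0053333)^−24) = $1,869.04.
Loan 2: monthly rate = 13.54%/12 = 0.0112833; payment = 42,000 × 0.0112833 / (1 − (1+0.0112833)^−24) = $2,007.43.
Over 7 months: Loan 1 costs 7 × $1,869.04 + $900.00 = $13,983.28; Loan 2 costs 7 × $2,007.43 + $1,050.00 = $15,102.01.
Loan 1 is cheaper by $15,102.01 − $13,983.28 = $1,118.73.

Loan 1 by $1,119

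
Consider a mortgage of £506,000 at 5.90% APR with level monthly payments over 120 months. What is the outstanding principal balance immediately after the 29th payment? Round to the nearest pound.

£409,491

With monthly rate i = 5.9%/12 = 0.0049167, the balance after k of n payments is P · [(1+i)^n − (1+i)^k] / [(1+i)^n − 1].
(1+0.0049167)^120 = 1.80138231 and (1+0.0049167)^29 = 1.15284634, so the balance is 506,000 × (1.80138231 − 1.15284634) / (1.80138231 − 1) = £409,491.45.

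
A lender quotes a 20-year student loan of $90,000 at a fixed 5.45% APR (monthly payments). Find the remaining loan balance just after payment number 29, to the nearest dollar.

$83,574

With monthly rate i = 5.45%/12 = 0.0045417, the balance after k of n payments is P · [(1+i)^n − (1+i)^k] / [(1+i)^n − 1].
(1+0.0045417)^240 = 2.96694339 and (1+0.0045417)^29 = 1.14043543, so the balance is 90,000 × (2.96694339 − 1.14043543) / (2.96694339 − 1) = $83,574.20.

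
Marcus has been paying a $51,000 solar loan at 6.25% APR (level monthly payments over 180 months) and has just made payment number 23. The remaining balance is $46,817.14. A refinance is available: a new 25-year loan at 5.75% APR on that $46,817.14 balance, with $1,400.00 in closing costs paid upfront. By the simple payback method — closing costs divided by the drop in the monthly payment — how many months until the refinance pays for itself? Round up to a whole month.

Current payment = 51,000 × 6.25%/12 / (1 − (1+0.0052083)^−180) = $437.29.
Refinanced payment = 46,817.14 × 0.0047917 / (1 − (1+0.0047917)^−300) = $294.53.
Monthly savings = $437.29 − $294.53 = $142.76.
Break-even = $1,400.00 / $142.76 = 9.81 → 10 months.

10 months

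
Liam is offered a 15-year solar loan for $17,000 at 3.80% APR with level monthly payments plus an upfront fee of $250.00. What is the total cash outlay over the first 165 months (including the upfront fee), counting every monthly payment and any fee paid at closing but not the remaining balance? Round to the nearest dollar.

At 3.80% the monthly rate is 0.0031667, so the payment is 17,000 × 0.0031667 / (1 − 1.0031667^−180) = $124.05.
Total outlay = 165 × $124.05 + $250.00 = $20,718.25.

$20,718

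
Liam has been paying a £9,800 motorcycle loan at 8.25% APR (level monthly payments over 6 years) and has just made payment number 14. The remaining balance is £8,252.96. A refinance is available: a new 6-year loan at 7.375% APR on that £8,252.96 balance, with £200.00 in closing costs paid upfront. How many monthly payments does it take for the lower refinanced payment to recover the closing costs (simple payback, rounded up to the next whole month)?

7 months

Current payment = 9,800 × 8.25%/12 / (1 − (1+0.0068750)^−72) = £173.02.
Refinanced payment = 8,252.96 × 0.0061458 / (1 − (1+0.0061458)^−72) = £142.20.
Monthly savings = £173.02 − £142.20 = £30.82.
Break-even = £200.00 / £30.82 = 6.49 → 7 months.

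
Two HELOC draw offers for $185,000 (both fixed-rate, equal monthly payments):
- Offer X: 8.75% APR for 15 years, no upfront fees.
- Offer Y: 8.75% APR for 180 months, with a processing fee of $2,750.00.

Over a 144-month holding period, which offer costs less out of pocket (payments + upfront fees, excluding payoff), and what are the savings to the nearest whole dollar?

Offer X by $2,750

Offer X: monthly rate = 8.75%/12 = 0.0072917; payment = 185,000 × 0.0072917 / (1 − (1+0.0072917)^−180) = $1,848.98.
Offer Y: at 8.75% the monthly rate is 0.0072917, so the payment is 185,000 × 0.0072917 / (1 − 1.0072917^−180) = $1,848.98.
Over 144 months: Offer X costs 144 × $1,848.98 = $266,253.12; Offer Y costs 144 × $1,848.98 + $2,750.00 = $269,003.12.
Offer X is cheaper by $269,003.12 − $266,253.12 = $2,750.00.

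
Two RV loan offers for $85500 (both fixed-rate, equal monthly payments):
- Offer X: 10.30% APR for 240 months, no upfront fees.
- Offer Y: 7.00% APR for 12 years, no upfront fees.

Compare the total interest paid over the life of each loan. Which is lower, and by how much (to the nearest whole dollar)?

Offer X: at 10.30% the monthly rate is 0.0085833, so the payment is 85,500 × 0.0085833 / (1 − 1.0085833^−240) = $842.16.
Total interest on Offer X = 240 × $842.16 − $85,500 = $116,618.40.
Offer Y: monthly rate = 7%/12 = 0.0058333; payment = 85,500 × 0.0058333 / (1 − (1+0.0058333)^−144) = $879.27.
Total interest on Offer Y = 144 × $879.27 − $85,500 = $41,114.88.
Offer Y is lower by $75,503.52.

Offer Y by $75,504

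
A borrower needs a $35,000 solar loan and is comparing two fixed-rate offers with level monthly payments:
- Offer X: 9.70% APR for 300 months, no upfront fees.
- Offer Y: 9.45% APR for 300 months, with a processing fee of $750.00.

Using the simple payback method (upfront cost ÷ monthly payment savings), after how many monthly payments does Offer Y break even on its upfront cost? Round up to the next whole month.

124 months

Offer X: monthly rate = 9.7%/12 = 0.0080833; payment = 35,000 × 0.0080833 / (1 − (1+0.0080833)^−300) = $310.67.
Offer Y: monthly rate = 9.45%/12 = 0.0078750; payment = 35,000 × 0.0078750 / (1 − (1+0.0078750)^−300) = $304.58.
Monthly savings = $310.67 − $304.58 = $6.09.
Break-even = $750.00 / $6.09 = 123.15 → 124 months.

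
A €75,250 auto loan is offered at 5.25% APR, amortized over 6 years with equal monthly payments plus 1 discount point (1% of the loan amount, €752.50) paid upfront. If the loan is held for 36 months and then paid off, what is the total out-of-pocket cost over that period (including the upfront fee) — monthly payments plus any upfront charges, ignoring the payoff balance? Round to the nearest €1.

At 5.25% the monthly rate is 0.0043750, so the payment is 75,250 × 0.0043750 / (1 − 1.0043750^−72) = €1,220.64.
Total outlay = 36 × €1,220.64 + €752.50 = €44,695.54.

€44,696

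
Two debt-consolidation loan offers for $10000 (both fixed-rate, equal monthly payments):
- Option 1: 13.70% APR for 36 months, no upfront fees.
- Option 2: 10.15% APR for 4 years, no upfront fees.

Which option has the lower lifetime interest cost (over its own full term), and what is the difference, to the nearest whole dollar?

Option 2 by $43

Option 1: at 13.70% the monthly rate is 0.0114167, so the payment is 10,000 × 0.0114167 / (1 − 1.0114167^−36) = $340.32.
Total interest on Option 1 = 36 × $340.32 − $10,000 = $2,251.52.
Option 2: monthly rate = 10.15%/12 = 0.0084583; payment = 10,000 × 0.0084583 / (1 − (1+0.0084583)^−48) = $254.35.
Total interest on Option 2 = 48 × $254.35 − $10,000 = $2,208.80.
Option 2 is lower by $42.72.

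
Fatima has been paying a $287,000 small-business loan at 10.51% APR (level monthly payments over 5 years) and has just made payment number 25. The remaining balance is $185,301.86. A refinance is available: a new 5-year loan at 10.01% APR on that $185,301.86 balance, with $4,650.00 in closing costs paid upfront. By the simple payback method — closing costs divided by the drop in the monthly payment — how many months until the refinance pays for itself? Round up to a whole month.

3 months

Current payment = 287,000 × 10.51%/12 / (1 − (1+0.0087583)^−60) = $6,170.17.
Refinanced payment = 185,301.86 × 0.0083417 / (1 − (1+0.0083417)^−60) = $3,938.03.
Monthly savings = $6,170.17 − $3,938.03 = $2,232.14.
Break-even = $4,650.00 / $2,232.14 = 2.08 → 3 months.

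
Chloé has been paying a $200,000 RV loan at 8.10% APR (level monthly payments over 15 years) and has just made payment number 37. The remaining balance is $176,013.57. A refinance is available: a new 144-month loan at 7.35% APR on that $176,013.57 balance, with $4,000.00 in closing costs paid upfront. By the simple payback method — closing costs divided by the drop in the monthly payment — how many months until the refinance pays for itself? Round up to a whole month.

51 months

Current payment = 200,000 × 8.1%/12 / (1 − (1+0.0067500)^−180) = $1,922.87.
Refinanced payment = 176,013.57 × 0.0061250 / (1 − (1+0.0061250)^−144) = $1,843.10.
Monthly savings = $1,922.87 − $1,843.10 = $79.77.
Break-even = $4,000.00 / $79.77 = 50.14 → 51 months.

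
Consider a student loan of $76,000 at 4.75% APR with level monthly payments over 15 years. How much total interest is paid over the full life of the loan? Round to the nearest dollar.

Monthly rate = 4.75%/12 = 0.0039583; payment = 76,000 × 0.0039583 / (1 − (1+0.0039583)^−180) = $591.15.
Total paid = 180 × $591.15 = $106,407.00; interest = $106,407.00 − $76,000 = $30,407.00.

$30,407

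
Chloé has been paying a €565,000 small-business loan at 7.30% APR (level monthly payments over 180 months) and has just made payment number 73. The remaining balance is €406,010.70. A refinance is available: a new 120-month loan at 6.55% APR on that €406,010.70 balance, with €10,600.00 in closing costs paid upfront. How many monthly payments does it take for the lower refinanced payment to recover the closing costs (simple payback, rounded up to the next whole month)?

20 months

Current payment = 565,000 × 7.3%/12 / (1 − (1+0.0060833)^−180) = €5,173.61.
Refinanced payment = 406,010.70 × 0.0054583 / (1 − (1+0.0054583)^−120) = €4,620.51.
Monthly savings = €5,173.61 − €4,620.51 = €553.10.
Break-even = €10,600.00 / €553.10 = 19.16 → 20 months.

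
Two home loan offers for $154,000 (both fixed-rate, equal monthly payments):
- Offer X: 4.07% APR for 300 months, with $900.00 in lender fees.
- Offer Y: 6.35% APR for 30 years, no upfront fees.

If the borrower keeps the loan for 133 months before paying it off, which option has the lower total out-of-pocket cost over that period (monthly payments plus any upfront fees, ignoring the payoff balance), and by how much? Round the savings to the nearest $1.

Offer X: monthly rate = 4.07%/12 = 0.0033917; payment = 154,000 × 0.0033917 / (1 − (1+0.0033917)^−300) = $818.83.
Offer Y: at 6.35% the monthly rate is 0.0052917, so the payment is 154,000 × 0.0052917 / (1 − 1.0052917^−360) = $958.24.
Over 133 months: Offer X costs 133 × $818.83 + $900.00 = $109,804.39; Offer Y costs 133 × $958.24 = $127,445.92.
Offer X is cheaper by $127,445.92 − $109,804.39 = $17,641.53.

Offer X by $17,642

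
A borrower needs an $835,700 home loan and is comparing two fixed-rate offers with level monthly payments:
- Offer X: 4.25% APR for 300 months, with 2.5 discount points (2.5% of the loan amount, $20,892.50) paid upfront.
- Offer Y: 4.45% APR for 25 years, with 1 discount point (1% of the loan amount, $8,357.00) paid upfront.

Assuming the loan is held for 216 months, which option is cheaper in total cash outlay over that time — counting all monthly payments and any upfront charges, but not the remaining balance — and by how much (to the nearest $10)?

Offer X: at 4.25% the monthly rate is 0.0035417, so the payment is 835,700 × 0.0035417 / (1 − 1.0035417^−300) = $4,527.31.
Offer Y: monthly rate = 4.45%/12 = 0.0037083; payment = 835,700 × 0.0037083 / (1 − (1+0.0037083)^−300) = $4,621.41.
Over 216 months: Offer X costs 216 × $4,527.31 + $20,892.50 = $998,791.46; Offer Y costs 216 × $4,621.41 + $8,357.00 = $1,006,581.56.
Offer X is cheaper by $1,006,581.56 − $998,791.46 = $7,790.10.

Offer X by $7,790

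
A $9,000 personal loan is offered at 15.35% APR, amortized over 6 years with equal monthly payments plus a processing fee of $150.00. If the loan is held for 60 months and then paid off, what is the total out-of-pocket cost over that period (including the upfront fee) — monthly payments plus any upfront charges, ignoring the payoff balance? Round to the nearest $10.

$11,670

Monthly rate = 15.35%/12 = 0.0127917; payment = 9,000 × 0.0127917 / (1 − (1+0.0127917)^−72) = $192.02.
Total outlay = 60 × $192.02 + $150.00 = $11,671.20.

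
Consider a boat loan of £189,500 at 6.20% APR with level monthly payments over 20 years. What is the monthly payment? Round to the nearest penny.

£1,379.59

Monthly rate = 6.2%/12 = 0.0051667; payment = 189,500 × 0.0051667 / (1 − (1+0.0051667)^−240) = £1,379.59.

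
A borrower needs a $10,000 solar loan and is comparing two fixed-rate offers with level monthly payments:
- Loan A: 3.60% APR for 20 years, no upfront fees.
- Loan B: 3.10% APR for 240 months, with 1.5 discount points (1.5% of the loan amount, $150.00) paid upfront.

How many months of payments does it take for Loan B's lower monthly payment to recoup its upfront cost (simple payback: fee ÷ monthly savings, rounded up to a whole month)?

59 months

Loan A: at 3.60% the monthly rate is 0.0030000, so the payment is 10,000 × 0.0030000 / (1 − 1.0030000^−240) = $58.51.
Loan B: monthly rate = 3.1%/12 = 0.0025833; payment = 10,000 × 0.0025833 / (1 − (1+0.0025833)^−240) = $55.96.
Monthly savings = $58.51 − $55.96 = $2.55.
Break-even = $150.00 / $2.55 = 58.82 → 59 months.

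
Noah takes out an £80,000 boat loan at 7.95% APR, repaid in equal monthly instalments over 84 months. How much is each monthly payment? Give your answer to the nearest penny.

At 7.95% the monthly rate is 0.0066250, so the payment is 80,000 × 0.0066250 / (1 − 1.0066250^−84) = £1,244.91.

£1,244.91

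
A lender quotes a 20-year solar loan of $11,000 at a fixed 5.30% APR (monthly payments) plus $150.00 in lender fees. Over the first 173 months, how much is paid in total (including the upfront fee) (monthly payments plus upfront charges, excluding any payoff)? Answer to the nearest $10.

Monthly rate = 5.3%/12 = 0.0044167; payment = 11,000 × 0.0044167 / (1 − (1+0.0044167)^−240) = $74.43.
Total outlay = 173 × $74.43 + $150.00 = $13,026.39.

$13,030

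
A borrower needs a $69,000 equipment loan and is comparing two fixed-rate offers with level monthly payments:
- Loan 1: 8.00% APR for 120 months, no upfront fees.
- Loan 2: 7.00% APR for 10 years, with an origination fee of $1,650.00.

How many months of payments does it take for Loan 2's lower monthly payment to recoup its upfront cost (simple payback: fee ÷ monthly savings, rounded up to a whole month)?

Loan 1: monthly rate = 8%/12 = 0.0066667; payment = 69,000 × 0.0066667 / (1 − (1+0.0066667)^−120) = $837.16.
Loan 2: at 7.00% the monthly rate is 0.0058333, so the payment is 69,000 × 0.0058333 / (1 − 1.0058333^−120) = $801.15.
Monthly savings = $837.16 − $801.15 = $36.01.
Break-even = $1,650.00 / $36.01 = 45.82 → 46 months.

46 months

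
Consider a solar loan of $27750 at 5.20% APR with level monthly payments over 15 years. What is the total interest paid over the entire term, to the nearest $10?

$12,270

At 5.20% the monthly rate is 0.0043333, so the payment is 27,750 × 0.0043333 / (1 − 1.0043333^−180) = $222.35.
Total paid = 180 × $222.35 = $40,023.00; interest = $40,023.00 − $27,750 = $12,273.00.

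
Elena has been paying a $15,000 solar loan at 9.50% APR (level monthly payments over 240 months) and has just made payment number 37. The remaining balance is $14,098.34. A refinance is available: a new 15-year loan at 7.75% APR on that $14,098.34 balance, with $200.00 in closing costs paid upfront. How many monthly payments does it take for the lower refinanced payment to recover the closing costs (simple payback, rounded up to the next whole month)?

Current payment = 15,000 × 9.5%/12 / (1 − (1+0.0079167)^−240) = $139.82.
Refinanced payment = 14,098.34 × 0.0064583 / (1 − (1+0.0064583)^−180) = $132.70.
Monthly savings = $139.82 − $132.70 = $7.12.
Break-even = $200.00 / $7.12 = 28.09 → 29 months.

29 months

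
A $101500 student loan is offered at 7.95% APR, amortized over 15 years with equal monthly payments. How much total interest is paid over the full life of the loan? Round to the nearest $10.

Monthly rate = 7.95%/12 = 0.0066250; payment = 101,500 × 0.0066250 / (1 − (1+0.0066250)^−180) = $967.06.
Total paid = 180 × $967.06 = $174,070.80; interest = $174,070.80 − $101,500 = $72,570.80.

$72,570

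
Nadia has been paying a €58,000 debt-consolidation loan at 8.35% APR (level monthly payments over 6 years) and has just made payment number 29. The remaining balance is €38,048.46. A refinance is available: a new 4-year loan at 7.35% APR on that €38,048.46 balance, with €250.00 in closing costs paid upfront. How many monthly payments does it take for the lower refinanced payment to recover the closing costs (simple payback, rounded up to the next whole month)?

Current payment = 58,000 × 8.35%/12 / (1 − (1+0.0069583)^−72) = €1,026.87.
Refinanced payment = 38,048.46 × 0.0061250 / (1 − (1+0.0061250)^−48) = €917.31.
Monthly savings = €1,026.87 − €917.31 = €109.56.
Break-even = €250.00 / €109.56 = 2.28 → 3 months.

3 months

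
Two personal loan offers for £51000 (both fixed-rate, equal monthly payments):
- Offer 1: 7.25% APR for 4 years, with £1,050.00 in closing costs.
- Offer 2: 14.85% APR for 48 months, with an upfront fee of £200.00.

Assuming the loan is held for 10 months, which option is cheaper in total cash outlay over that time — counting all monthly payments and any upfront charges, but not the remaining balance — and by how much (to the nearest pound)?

Offer 1 by £1,033

Offer 1: at 7.25% the monthly rate is 0.0060417, so the payment is 51,000 × 0.0060417 / (1 − 1.0060417^−48) = £1,227.18.
Offer 2: at 14.85% the monthly rate is 0.0123750, so the payment is 51,000 × 0.0123750 / (1 − 1.0123750^−48) = £1,415.49.
Over 10 months: Offer 1 costs 10 × £1,227.18 + £1,050.00 = £13,321.80; Offer 2 costs 10 × £1,415.49 + £200.00 = £14,354.90.
Offer 1 is cheaper by £14,354.90 − £13,321.80 = £1,033.10.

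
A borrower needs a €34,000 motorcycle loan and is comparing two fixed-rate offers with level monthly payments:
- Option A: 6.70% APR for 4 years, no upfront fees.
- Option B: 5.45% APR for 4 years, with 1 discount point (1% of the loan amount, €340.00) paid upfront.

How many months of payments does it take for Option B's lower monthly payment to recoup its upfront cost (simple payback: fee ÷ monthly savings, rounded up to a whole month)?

18 months

Option A: monthly rate = 6.7%/12 = 0.0055833; payment = 34,000 × 0.0055833 / (1 − (1+0.0055833)^−48) = €809.45.
Option B: at 5.45% the monthly rate is 0.0045417, so the payment is 34,000 × 0.0045417 / (1 − 1.0045417^−48) = €789.95.
Monthly savings = €809.45 − €789.95 = €19.50.
Break-even = €340.00 / €19.50 = 17.44 → 18 months.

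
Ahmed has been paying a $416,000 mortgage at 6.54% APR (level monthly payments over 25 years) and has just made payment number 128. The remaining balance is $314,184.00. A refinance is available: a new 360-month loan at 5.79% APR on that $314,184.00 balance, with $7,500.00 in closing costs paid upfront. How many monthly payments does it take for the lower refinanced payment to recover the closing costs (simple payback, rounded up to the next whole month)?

Current payment = 416,000 × 6.54%/12 / (1 − (1+0.0054500)^−300) = $2,819.27.
Refinanced payment = 314,184.00 × 0.0048250 / (1 − (1+0.0048250)^−360) = $1,841.48.
Monthly savings = $2,819.27 − $1,841.48 = $977.79.
Break-even = $7,500.00 / $977.79 = 7.67 → 8 months.

8 months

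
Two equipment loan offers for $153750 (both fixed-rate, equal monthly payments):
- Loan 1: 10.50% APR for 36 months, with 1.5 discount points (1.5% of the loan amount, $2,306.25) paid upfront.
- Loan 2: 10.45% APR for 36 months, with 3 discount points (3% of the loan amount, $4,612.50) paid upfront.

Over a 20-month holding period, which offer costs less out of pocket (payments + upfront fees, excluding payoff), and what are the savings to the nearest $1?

Loan 1 by $2,234

Loan 1: at 10.50% the monthly rate is 0.0087500, so the payment is 153,750 × 0.0087500 / (1 − 1.0087500^−36) = $4,997.25.
Loan 2: monthly rate = 10.45%/12 = 0.0087083; payment = 153,750 × 0.0087083 / (1 − (1+0.0087083)^−36) = $4,993.63.
Over 20 months: Loan 1 costs 20 × $4,997.25 + $2,306.25 = $102,251.25; Loan 2 costs 20 × $4,993.63 + $4,612.50 = $104,485.10.
Loan 1 is cheaper by $104,485.10 − $102,251.25 = $2,233.85.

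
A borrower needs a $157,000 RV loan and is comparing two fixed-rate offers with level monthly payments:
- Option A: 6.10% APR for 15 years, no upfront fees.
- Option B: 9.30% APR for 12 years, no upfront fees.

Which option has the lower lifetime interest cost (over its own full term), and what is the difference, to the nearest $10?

Option A by $21,120

Option A: at 6.10% the monthly rate is 0.0050833, so the payment is 157,000 × 0.0050833 / (1 − 1.0050833^−180) = $1,333.35.
Total interest on Option A = 180 × $1,333.35 − $157,000 = $83,003.00.
Option B: monthly rate = 9.3%/12 = 0.0077500; payment = 157,000 × 0.0077500 / (1 − (1+0.0077500)^−144) = $1,813.34.
Total interest on Option B = 144 × $1,813.34 − $157,000 = $104,120.96.
Option A is lower by $21,117.96.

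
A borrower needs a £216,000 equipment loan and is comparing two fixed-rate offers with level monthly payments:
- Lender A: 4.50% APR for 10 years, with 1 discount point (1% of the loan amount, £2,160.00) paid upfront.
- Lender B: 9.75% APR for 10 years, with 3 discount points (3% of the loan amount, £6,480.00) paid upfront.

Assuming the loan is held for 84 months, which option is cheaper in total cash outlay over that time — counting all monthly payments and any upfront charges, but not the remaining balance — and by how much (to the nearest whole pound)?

Lender A: monthly rate = 4.5%/12 = 0.0037500; payment = 216,000 × 0.0037500 / (1 − (1+0.0037500)^−120) = £2,238.59.
Lender B: at 9.75% the monthly rate is 0.0081250, so the payment is 216,000 × 0.0081250 / (1 − 1.0081250^−120) = £2,824.64.
Over 84 months: Lender A costs 84 × £2,238.59 + £2,160.00 = £190,201.56; Lender B costs 84 × £2,824.64 + £6,480.00 = £243,749.76.
Lender A is cheaper by £243,749.76 − £190,201.56 = £53,548.20.

Lender A by £53,548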